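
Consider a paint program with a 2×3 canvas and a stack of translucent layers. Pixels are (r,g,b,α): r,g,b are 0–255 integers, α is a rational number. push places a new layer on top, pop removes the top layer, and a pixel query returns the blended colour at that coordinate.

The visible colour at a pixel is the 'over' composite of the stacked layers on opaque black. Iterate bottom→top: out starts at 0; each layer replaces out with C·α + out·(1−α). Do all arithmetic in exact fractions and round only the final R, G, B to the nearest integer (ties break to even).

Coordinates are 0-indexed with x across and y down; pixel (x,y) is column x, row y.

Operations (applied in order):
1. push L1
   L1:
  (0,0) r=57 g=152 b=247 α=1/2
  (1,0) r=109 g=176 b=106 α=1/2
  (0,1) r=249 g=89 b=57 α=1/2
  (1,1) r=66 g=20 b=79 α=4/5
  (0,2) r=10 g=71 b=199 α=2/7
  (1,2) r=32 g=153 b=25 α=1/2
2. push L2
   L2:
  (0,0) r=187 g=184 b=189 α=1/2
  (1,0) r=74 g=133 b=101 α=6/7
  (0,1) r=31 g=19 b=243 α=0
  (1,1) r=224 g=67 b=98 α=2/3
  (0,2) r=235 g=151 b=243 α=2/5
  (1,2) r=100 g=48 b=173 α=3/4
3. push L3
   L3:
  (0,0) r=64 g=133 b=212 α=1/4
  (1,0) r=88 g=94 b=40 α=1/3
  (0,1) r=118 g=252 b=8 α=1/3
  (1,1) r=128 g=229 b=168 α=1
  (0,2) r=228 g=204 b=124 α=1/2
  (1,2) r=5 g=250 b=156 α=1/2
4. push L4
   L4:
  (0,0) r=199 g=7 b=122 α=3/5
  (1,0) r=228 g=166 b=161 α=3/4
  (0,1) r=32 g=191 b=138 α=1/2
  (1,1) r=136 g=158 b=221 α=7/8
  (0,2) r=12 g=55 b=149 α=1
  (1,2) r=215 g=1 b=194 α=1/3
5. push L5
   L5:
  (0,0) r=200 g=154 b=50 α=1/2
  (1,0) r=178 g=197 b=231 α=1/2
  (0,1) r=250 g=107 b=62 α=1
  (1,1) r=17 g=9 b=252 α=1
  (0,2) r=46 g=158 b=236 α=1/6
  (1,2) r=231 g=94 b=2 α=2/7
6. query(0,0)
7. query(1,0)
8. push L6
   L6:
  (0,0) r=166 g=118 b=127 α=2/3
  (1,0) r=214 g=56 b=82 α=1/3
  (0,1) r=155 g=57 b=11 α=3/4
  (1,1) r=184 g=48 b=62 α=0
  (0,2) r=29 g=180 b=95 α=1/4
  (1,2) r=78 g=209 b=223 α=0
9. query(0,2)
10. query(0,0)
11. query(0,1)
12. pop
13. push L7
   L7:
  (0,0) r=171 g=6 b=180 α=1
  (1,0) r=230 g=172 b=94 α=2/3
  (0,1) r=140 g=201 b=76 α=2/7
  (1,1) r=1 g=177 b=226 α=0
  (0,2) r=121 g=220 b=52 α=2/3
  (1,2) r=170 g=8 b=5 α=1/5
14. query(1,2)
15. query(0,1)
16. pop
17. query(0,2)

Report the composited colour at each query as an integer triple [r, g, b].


(0,0) stack=L1,L2,L3,L4,L5; from [0,0,0]:
after L1 α=1/2: [57/2, 76, 247/2]
after L2 α=1/2: [431/4, 130, 625/4]
after L3 α=1/4: [1549/16, 523/4, 2723/16]
after L4 α=3/5: [1265/8, 113/2, 5651/40]
after L5 α=1/2: [2865/16, 421/4, 7651/80]
rounded: [179, 105, 96]

(1,0) stack=L1,L2,L3,L4,L5; from [0,0,0]:
L1 α=1/2: [109/2, 88, 53]
L2 α=6/7: [997/14, 886/7, 659/7]
L3 α=1/3: [1613/21, 810/7, 1598/21]
L4 α=3/4: [15977/84, 1074/7, 11741/84]
L5 α=1/2: [30929/168, 2453/14, 31145/168]
rounded: [184, 175, 185]

query (0,2) [L1,L2,L3,L4,L5,L6] — begin 0,0,0
after L1 α=2/7: [20/7, 142/7, 398/7]
after L2 α=2/5: [670/7, 508/7, 4596/35]
after L3 α=1/2: [1133/7, 968/7, 4468/35]
after L4 α=1: [12, 55, 149]
after L5 α=1/6: [53/3, 433/6, 327/2]
after L6 α=1/4: [41/2, 793/8, 1171/8]
= [20, 99, 146]

at x=0,y=0 over L1,L2,L3,L4,L5,L6:
L1 α=1/2: [57/2, 76, 247/2]
L2 α=1/2: [431/4, 130, 625/4]
L3 α=1/4: [1549/16, 523/4, 2723/16]
L4 α=3/5: [1265/8, 113/2, 5651/40]
L5 α=1/2: [2865/16, 421/4, 7651/80]
L6 α=2/3: [8177/48, 455/4, 27971/240]
→ [170, 114, 117]

(0,1) stack=L1,L2,L3,L4,L5,L6; from [0,0,0]:
L1 α=1/2: [249/2, 89/2, 57/2]
L2 α=0: [249/2, 89/2, 57/2]
L3 α=1/3: [367/3, 341/3, 65/3]
L4 α=1/2: [463/6, 457/3, 479/6]
L5 α=1: [250, 107, 62]
L6 α=3/4: [715/4, 139/2, 95/4]
→ [179, 70, 24]

query (1,2) [L1,L2,L3,L4,L5,L7] — begin 0,0,0
L1 α=1/2: [16, 153/2, 25/2]
L2 α=3/4: [79, 441/8, 1063/8]
L3 α=1/2: [42, 2441/16, 2311/16]
L4 α=1/3: [299/3, 2449/24, 3863/24]
L5 α=2/7: [2881/21, 16757/168, 2773/24]
L7 α=1/5: [15094/105, 17093/210, 2803/30]
= [144, 81, 93]

(0,1) stack=L1,L2,L3,L4,L5,L7; from [0,0,0]:
+L1 (α=1/2) → [249/2, 89/2, 57/2]
+L2 (α=0) → [249/2, 89/2, 57/2]
+L3 (α=1/3) → [367/3, 341/3, 65/3]
+L4 (α=1/2) → [463/6, 457/3, 479/6]
+L5 (α=1) → [250, 107, 62]
+L7 (α=2/7) → [1530/7, 937/7, 66]
rounded: [219, 134, 66]

at x=0,y=2 over L1,L2,L3,L4,L5:
after L1 α=2/7: [20/7, 142/7, 398/7]
after L2 α=2/5: [670/7, 508/7, 4596/35]
after L3 α=1/2: [1133/7, 968/7, 4468/35]
after L4 α=1: [12, 55, 149]
after L5 α=1/6: [53/3, 433/6, 327/2]
rounded: [18, 72, 164]


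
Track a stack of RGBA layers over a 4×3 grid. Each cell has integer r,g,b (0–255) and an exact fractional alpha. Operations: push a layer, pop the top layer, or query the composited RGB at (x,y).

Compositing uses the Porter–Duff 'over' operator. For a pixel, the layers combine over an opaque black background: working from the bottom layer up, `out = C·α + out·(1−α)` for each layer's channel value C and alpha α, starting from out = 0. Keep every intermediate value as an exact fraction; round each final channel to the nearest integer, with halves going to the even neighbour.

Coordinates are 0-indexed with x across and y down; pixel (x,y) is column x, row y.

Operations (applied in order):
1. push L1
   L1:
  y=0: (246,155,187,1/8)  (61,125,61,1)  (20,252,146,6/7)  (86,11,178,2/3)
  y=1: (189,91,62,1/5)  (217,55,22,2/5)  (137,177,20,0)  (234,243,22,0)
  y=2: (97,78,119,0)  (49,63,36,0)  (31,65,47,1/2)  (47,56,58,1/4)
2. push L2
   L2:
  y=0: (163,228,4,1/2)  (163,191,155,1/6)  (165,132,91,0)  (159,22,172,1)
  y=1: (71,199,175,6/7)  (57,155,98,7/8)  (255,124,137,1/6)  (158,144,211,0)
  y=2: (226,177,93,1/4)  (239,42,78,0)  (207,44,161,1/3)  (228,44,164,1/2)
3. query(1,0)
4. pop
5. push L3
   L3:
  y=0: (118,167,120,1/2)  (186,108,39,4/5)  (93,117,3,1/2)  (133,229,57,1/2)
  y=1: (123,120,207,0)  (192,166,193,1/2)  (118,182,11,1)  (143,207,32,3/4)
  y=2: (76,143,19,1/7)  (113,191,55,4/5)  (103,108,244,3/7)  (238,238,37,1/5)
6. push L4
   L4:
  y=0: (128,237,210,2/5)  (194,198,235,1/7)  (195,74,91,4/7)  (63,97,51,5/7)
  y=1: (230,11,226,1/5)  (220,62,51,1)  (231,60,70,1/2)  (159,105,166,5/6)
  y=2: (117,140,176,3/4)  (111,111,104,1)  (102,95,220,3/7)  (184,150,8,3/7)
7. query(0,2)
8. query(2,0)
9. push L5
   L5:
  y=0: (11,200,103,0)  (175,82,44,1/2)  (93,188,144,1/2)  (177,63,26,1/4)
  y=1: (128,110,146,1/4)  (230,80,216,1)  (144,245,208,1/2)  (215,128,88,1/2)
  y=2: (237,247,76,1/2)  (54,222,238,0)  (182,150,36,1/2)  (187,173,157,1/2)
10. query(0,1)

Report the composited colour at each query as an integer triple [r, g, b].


query (1,0) [L1,L2] — begin 0,0,0
+L1 (α=1) → [61, 125, 61]
+L2 (α=1/6) → [78, 136, 230/3]
rounded: [78, 136, 77]

at x=0,y=2 over L1,L3,L4:
after L1 α=0: [0, 0, 0]
after L3 α=1/7: [76/7, 143/7, 19/7]
after L4 α=3/4: [2533/28, 3083/28, 3715/28]
rounded: [90, 110, 133]

(2,0) stack=L1,L3,L4; from [0,0,0]:
L1 α=6/7: [120/7, 216, 876/7]
L3 α=1/2: [771/14, 333/2, 897/14]
L4 α=4/7: [13233/98, 1591/14, 7787/98]
= [135, 114, 79]

query (0,1) [L1,L3,L4,L5] — begin 0,0,0
L1 α=1/5: [189/5, 91/5, 62/5]
L3 α=0: [189/5, 91/5, 62/5]
L4 α=1/5: [1906/25, 419/25, 1378/25]
L5 α=1/4: [4459/50, 4007/100, 1946/25]
rounded: [89, 40, 78]


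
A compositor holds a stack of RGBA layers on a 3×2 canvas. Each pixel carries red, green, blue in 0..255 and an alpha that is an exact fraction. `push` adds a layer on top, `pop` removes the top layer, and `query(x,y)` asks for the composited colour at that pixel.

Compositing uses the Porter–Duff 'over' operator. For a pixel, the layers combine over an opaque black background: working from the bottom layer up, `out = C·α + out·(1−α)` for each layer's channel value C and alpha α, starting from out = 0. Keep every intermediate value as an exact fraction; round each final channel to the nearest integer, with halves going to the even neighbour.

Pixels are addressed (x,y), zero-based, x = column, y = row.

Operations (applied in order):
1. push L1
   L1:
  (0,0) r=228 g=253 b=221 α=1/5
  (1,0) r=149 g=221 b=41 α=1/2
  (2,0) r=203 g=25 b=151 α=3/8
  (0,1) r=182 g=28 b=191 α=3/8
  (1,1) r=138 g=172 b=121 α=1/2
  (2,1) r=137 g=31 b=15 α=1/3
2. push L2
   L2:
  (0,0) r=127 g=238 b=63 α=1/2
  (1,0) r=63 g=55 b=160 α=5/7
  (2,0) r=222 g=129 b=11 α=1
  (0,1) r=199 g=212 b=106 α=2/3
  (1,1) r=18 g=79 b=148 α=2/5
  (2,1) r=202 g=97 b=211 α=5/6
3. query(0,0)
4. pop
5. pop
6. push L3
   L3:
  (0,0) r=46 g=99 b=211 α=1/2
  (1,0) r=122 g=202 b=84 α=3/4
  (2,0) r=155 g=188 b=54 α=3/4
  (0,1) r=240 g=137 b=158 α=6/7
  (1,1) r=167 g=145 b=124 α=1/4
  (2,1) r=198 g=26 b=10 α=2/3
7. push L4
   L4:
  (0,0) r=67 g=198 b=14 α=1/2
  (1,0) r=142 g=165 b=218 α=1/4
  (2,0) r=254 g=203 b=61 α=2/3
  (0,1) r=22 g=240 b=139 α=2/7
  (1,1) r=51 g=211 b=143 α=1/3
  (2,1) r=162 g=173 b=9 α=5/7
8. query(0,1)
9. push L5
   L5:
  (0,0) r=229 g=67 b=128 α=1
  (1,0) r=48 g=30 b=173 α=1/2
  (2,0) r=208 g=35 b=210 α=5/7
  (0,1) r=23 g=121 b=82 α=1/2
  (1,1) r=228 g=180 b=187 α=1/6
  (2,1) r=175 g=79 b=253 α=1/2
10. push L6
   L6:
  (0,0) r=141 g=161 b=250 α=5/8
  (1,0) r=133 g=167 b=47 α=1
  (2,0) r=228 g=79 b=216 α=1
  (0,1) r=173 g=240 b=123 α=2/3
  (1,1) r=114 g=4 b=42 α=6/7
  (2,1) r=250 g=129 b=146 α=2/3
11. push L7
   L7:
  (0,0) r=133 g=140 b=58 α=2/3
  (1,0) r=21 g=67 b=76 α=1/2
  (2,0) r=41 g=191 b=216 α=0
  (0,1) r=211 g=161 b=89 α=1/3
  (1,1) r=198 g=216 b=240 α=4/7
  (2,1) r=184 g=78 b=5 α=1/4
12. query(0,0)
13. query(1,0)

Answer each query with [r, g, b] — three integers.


(0,0) stack=L1,L2; from [0,0,0]:
L1 α=1/5: [228/5, 253/5, 221/5]
L2 α=1/2: [863/10, 1443/10, 268/5]
→ [86, 144, 54]

at x=0,y=1 over L3,L4:
after L3 α=6/7: [1440/7, 822/7, 948/7]
after L4 α=2/7: [7508/49, 7470/49, 6686/49]
= [153, 152, 136]

(0,0) stack=L3,L4,L5,L6,L7; from [0,0,0]:
after L3 α=1/2: [23, 99/2, 211/2]
after L4 α=1/2: [45, 495/4, 239/4]
after L5 α=1: [229, 67, 128]
after L6 α=5/8: [174, 503/4, 817/4]
after L7 α=2/3: [440/3, 541/4, 427/4]
rounded: [147, 135, 107]

at x=1,y=0 over L3,L4,L5,L6,L7:
after L3 α=3/4: [183/2, 303/2, 63]
after L4 α=1/4: [833/8, 1239/8, 407/4]
after L5 α=1/2: [1217/16, 1479/16, 1099/8]
after L6 α=1: [133, 167, 47]
after L7 α=1/2: [77, 117, 123/2]
= [77, 117, 62]


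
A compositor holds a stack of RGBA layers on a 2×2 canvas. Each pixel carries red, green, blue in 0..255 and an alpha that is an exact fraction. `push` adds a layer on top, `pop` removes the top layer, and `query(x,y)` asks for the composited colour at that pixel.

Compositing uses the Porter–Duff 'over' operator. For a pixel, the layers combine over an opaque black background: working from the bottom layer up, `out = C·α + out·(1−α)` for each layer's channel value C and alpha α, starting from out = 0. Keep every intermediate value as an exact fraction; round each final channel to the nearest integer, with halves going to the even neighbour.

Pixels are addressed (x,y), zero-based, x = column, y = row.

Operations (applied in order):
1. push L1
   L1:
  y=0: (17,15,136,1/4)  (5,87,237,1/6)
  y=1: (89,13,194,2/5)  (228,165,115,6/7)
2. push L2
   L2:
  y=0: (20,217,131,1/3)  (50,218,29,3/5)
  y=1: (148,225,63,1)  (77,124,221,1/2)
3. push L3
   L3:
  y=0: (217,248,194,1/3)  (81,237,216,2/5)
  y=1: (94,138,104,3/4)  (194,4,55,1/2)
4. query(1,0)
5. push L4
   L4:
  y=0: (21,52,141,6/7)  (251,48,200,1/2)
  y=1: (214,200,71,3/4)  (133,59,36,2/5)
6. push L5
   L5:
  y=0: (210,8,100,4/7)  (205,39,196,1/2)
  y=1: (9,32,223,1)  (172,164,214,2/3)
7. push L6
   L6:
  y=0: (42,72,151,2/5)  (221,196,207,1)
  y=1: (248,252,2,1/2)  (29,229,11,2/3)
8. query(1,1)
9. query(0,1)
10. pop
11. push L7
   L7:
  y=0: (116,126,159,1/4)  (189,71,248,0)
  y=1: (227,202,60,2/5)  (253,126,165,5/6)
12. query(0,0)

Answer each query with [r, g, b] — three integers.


query (1,0) [L1,L2,L3] — begin 0,0,0
L1 α=1/6: [5/6, 29/2, 79/2]
L2 α=3/5: [91/3, 683/5, 166/5]
L3 α=2/5: [253/5, 4419/25, 2658/25]
= [51, 177, 106]

(1,1) stack=L1,L2,L3,L4,L5,L6; from [0,0,0]:
L1 α=6/7: [1368/7, 990/7, 690/7]
L2 α=1/2: [1907/14, 929/7, 2237/14]
L3 α=1/2: [4623/28, 957/14, 3007/28]
L4 α=2/5: [21317/140, 4523/70, 11037/140]
L5 α=2/3: [23159/140, 9161/70, 70957/420]
L6 α=2/3: [31279/420, 41221/210, 80197/1260]
→ [74, 196, 64]

(0,1) stack=L1,L2,L3,L4,L5,L6; from [0,0,0]:
after L1 α=2/5: [178/5, 26/5, 388/5]
after L2 α=1: [148, 225, 63]
after L3 α=3/4: [215/2, 639/4, 375/4]
after L4 α=3/4: [1499/8, 3039/16, 1227/16]
after L5 α=1: [9, 32, 223]
after L6 α=1/2: [257/2, 142, 225/2]
rounded: [128, 142, 112]

(0,0) stack=L1,L2,L3,L4,L5,L7; from [0,0,0]:
L1 α=1/4: [17/4, 15/4, 34]
L2 α=1/3: [19/2, 449/6, 199/3]
L3 α=1/3: [236/3, 1193/9, 980/9]
L4 α=6/7: [614/21, 4001/63, 8594/63]
L5 α=4/7: [6494/49, 4673/147, 16994/147]
L7 α=1/4: [12583/98, 10847/196, 24785/196]
= [128, 55, 126]


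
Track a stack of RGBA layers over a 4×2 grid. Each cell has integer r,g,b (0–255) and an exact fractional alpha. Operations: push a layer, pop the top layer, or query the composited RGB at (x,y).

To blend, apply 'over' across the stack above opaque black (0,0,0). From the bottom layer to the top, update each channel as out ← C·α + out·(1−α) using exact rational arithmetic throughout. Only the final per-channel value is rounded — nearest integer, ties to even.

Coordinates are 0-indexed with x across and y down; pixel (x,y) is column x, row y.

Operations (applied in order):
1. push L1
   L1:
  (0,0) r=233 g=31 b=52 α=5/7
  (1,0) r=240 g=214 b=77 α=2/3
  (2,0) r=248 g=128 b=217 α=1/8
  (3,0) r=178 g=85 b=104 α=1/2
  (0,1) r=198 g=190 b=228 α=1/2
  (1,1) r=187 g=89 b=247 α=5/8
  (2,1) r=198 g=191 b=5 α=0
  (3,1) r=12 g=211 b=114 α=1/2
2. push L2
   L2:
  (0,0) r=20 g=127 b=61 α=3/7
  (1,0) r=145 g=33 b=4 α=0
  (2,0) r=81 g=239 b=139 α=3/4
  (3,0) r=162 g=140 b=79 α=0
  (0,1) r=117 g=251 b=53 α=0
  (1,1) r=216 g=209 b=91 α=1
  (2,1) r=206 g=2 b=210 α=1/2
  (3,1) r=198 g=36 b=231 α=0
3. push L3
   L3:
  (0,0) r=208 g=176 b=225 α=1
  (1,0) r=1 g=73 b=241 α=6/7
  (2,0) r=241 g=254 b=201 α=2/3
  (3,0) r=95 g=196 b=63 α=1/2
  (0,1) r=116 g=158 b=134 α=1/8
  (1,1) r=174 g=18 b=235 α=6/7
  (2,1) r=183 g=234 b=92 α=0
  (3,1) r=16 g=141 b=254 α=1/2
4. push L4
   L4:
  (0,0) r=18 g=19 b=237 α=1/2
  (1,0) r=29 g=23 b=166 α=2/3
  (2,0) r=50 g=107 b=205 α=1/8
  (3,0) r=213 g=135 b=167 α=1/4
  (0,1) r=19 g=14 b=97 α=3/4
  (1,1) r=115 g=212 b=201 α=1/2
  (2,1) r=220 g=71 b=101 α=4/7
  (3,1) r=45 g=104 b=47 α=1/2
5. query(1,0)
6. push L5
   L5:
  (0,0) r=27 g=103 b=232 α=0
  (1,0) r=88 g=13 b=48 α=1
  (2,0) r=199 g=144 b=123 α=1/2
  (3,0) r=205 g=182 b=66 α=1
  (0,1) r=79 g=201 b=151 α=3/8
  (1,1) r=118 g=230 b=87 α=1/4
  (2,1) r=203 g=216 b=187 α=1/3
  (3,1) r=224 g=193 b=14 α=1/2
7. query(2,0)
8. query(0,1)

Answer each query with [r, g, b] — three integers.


(1,0) stack=L1,L2,L3,L4; from [0,0,0]:
L1 α=2/3: [160, 428/3, 154/3]
L2 α=0: [160, 428/3, 154/3]
L3 α=6/7: [166/7, 1742/21, 4492/21]
L4 α=2/3: [572/21, 2708/63, 11464/63]
→ [27, 43, 182]

query (2,0) [L1,L2,L3,L4,L5] — begin 0,0,0
L1 α=1/8: [31, 16, 217/8]
L2 α=3/4: [137/2, 733/4, 3553/32]
L3 α=2/3: [367/2, 2765/12, 16417/96]
L4 α=1/8: [2669/16, 20639/96, 134599/768]
L5 α=1/2: [5853/32, 34463/192, 229063/1536]
= [183, 179, 149]

query (0,1) [L1,L2,L3,L4,L5] — begin 0,0,0
+L1 (α=1/2) → [99, 95, 114]
+L2 (α=0) → [99, 95, 114]
+L3 (α=1/8) → [809/8, 823/8, 233/2]
+L4 (α=3/4) → [1265/32, 1159/32, 815/8]
+L5 (α=3/8) → [13909/256, 25091/256, 7699/64]
→ [54, 98, 120]


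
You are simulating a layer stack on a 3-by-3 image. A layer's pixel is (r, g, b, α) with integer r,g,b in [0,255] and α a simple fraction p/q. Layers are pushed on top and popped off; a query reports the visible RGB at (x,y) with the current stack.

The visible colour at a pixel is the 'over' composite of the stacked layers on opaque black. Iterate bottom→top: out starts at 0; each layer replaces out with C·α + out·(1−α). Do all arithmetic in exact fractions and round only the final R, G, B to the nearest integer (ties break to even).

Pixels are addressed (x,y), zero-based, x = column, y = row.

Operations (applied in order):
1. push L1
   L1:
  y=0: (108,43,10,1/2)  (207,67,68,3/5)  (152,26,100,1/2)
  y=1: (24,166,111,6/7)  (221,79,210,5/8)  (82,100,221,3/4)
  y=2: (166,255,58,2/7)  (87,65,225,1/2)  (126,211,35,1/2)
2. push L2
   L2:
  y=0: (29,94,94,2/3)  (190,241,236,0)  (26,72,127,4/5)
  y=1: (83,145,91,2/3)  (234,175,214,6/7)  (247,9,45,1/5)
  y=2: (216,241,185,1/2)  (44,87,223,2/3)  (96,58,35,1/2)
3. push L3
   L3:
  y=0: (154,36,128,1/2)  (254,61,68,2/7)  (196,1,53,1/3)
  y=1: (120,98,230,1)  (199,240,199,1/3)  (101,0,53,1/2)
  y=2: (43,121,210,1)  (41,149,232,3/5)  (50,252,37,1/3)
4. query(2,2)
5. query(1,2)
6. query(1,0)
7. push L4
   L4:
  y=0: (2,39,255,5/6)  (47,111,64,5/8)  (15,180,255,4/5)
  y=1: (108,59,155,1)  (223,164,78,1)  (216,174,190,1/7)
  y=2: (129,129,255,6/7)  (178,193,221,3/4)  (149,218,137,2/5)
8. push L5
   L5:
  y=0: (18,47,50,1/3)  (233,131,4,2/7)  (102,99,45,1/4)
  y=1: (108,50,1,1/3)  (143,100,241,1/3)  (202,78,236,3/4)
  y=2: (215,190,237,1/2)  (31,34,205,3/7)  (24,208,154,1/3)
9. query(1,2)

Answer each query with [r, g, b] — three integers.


(2,2) stack=L1,L2,L3; from [0,0,0]:
after L1 α=1/2: [63, 211/2, 35/2]
after L2 α=1/2: [159/2, 327/4, 105/4]
after L3 α=1/3: [209/3, 277/2, 179/6]
rounded: [70, 138, 30]

at x=1,y=2 over L1,L2,L3:
+L1 (α=1/2) → [87/2, 65/2, 225/2]
+L2 (α=2/3) → [263/6, 413/6, 1117/6]
+L3 (α=3/5) → [632/15, 1754/15, 641/3]
→ [42, 117, 214]

at x=1,y=0 over L1,L2,L3:
after L1 α=3/5: [621/5, 201/5, 204/5]
after L2 α=0: [621/5, 201/5, 204/5]
after L3 α=2/7: [1129/7, 323/7, 340/7]
rounded: [161, 46, 49]

query (1,2) [L1,L2,L3,L4,L5] — begin 0,0,0
after L1 α=1/2: [87/2, 65/2, 225/2]
after L2 α=2/3: [263/6, 413/6, 1117/6]
after L3 α=3/5: [632/15, 1754/15, 641/3]
after L4 α=3/4: [4321/30, 10439/60, 1315/6]
after L5 α=3/7: [10037/105, 11969/105, 4475/21]
→ [96, 114, 213]


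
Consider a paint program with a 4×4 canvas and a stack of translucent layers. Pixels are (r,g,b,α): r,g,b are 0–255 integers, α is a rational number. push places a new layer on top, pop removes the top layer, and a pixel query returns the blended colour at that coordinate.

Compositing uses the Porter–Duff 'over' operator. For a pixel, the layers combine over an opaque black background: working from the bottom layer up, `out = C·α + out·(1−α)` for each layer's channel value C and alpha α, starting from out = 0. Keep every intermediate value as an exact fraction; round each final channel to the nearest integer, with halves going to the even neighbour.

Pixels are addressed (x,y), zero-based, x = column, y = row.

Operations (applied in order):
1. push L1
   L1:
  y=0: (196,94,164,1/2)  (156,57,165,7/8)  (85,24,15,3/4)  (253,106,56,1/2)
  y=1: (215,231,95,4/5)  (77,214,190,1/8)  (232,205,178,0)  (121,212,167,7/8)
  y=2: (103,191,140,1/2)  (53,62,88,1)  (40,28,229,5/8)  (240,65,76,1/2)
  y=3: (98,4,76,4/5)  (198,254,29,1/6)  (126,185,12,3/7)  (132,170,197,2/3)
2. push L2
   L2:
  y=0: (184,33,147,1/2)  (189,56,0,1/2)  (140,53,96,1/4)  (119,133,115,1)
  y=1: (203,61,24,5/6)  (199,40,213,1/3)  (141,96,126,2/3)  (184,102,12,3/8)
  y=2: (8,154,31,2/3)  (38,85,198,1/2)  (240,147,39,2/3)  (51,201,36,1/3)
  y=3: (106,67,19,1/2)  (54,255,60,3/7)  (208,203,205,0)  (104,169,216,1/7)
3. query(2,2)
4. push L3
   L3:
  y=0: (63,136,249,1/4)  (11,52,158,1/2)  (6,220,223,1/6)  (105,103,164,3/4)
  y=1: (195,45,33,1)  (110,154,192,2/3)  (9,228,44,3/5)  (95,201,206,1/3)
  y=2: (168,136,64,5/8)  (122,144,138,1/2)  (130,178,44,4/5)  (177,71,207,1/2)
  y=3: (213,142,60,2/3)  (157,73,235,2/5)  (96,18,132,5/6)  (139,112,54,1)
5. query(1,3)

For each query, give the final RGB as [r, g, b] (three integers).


at x=2,y=2 over L1,L2:
+L1 (α=5/8) → [25, 35/2, 1145/8]
+L2 (α=2/3) → [505/3, 623/6, 1769/24]
rounded: [168, 104, 74]

at x=1,y=3 over L1,L2,L3:
after L1 α=1/6: [33, 127/3, 29/6]
after L2 α=3/7: [42, 2803/21, 598/21]
after L3 α=2/5: [88, 765/7, 3888/35]
= [88, 109, 111]


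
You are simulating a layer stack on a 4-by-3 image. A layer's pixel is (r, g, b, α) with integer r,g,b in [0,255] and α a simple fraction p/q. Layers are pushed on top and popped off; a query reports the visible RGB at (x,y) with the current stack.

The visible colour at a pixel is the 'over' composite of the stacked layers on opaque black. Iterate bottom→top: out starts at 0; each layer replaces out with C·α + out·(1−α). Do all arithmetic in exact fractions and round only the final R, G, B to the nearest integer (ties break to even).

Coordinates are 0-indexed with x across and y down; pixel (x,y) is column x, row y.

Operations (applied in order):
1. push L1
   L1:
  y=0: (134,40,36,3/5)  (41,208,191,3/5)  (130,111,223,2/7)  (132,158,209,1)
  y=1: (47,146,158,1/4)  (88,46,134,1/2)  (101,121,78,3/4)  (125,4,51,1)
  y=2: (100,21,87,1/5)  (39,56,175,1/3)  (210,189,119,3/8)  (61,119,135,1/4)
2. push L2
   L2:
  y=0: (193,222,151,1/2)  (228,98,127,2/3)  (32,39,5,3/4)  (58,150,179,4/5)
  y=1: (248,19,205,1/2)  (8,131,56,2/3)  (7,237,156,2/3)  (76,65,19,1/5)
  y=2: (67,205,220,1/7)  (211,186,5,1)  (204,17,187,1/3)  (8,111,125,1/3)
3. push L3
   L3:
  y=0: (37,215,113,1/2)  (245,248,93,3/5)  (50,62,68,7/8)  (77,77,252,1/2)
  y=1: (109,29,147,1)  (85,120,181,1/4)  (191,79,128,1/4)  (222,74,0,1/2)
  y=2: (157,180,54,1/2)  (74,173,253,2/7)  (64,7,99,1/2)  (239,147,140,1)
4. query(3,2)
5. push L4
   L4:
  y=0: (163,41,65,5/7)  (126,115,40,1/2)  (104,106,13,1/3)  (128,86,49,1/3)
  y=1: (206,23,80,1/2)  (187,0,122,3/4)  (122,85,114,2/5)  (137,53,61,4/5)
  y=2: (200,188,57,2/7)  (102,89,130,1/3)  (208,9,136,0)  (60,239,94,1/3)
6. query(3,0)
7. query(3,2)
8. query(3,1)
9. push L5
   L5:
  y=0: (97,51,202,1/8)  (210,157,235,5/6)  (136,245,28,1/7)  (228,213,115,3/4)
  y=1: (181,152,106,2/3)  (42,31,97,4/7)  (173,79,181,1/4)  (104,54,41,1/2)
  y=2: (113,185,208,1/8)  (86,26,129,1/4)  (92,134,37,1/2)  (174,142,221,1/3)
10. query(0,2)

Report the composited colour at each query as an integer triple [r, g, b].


(3,2) stack=L1,L2,L3; from [0,0,0]:
+L1 (α=1/4) → [61/4, 119/4, 135/4]
+L2 (α=1/3) → [77/6, 341/6, 385/6]
+L3 (α=1) → [239, 147, 140]
→ [239, 147, 140]

(3,0) stack=L1,L2,L3,L4; from [0,0,0]:
L1 α=1: [132, 158, 209]
L2 α=4/5: [364/5, 758/5, 185]
L3 α=1/2: [749/10, 1143/10, 437/2]
L4 α=1/3: [463/5, 1573/15, 162]
→ [93, 105, 162]

(3,2) stack=L1,L2,L3,L4; from [0,0,0]:
+L1 (α=1/4) → [61/4, 119/4, 135/4]
+L2 (α=1/3) → [77/6, 341/6, 385/6]
+L3 (α=1) → [239, 147, 140]
+L4 (α=1/3) → [538/3, 533/3, 374/3]
= [179, 178, 125]

query (3,1) [L1,L2,L3,L4] — begin 0,0,0
L1 α=1: [125, 4, 51]
L2 α=1/5: [576/5, 81/5, 223/5]
L3 α=1/2: [843/5, 451/10, 223/10]
L4 α=4/5: [3583/25, 2571/50, 2663/50]
= [143, 51, 53]

(0,2) stack=L1,L2,L3,L4,L5; from [0,0,0]:
after L1 α=1/5: [20, 21/5, 87/5]
after L2 α=1/7: [187/7, 1151/35, 1622/35]
after L3 α=1/2: [643/7, 7451/70, 1756/35]
after L4 α=2/7: [6015/49, 12715/98, 2554/49]
after L5 α=1/8: [3403/28, 15305/112, 2005/28]
rounded: [122, 137, 72]


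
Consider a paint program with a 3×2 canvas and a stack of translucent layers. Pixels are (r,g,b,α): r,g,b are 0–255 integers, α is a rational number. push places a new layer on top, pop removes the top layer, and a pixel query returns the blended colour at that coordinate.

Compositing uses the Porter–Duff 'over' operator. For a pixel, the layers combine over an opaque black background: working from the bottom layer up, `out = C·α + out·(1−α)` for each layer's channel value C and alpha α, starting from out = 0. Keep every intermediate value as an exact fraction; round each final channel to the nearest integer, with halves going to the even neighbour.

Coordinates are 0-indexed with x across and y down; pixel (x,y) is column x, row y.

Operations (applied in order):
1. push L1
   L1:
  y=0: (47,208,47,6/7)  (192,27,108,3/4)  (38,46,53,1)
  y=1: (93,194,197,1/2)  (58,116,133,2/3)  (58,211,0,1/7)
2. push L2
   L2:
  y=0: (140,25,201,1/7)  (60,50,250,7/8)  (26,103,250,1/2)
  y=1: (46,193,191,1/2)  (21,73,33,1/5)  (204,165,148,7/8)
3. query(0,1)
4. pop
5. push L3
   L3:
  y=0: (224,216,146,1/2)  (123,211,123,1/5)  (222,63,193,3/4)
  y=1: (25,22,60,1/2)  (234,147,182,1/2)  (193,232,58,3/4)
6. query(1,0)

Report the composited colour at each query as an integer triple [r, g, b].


query (0,1) [L1,L2] — begin 0,0,0
L1 α=1/2: [93/2, 97, 197/2]
L2 α=1/2: [185/4, 145, 579/4]
= [46, 145, 145]

query (1,0) [L1,L3] — begin 0,0,0
L1 α=3/4: [144, 81/4, 81]
L3 α=1/5: [699/5, 292/5, 447/5]
→ [140, 58, 89]


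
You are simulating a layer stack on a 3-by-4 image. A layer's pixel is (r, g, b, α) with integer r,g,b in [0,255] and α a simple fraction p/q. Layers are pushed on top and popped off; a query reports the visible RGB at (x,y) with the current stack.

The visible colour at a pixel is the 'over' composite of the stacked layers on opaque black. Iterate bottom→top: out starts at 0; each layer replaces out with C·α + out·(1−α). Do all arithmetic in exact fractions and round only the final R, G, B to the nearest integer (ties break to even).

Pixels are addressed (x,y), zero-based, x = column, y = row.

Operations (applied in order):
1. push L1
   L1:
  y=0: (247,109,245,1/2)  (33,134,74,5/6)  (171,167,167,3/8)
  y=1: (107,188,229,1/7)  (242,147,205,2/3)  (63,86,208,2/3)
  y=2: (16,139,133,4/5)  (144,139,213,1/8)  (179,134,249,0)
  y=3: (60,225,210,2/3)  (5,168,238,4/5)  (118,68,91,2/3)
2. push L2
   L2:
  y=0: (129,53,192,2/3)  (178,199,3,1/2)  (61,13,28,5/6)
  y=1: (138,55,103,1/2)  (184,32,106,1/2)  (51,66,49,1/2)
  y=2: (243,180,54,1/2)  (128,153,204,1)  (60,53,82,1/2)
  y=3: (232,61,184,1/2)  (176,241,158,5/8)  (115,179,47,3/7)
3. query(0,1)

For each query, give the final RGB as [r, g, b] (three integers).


(0,1) stack=L1,L2; from [0,0,0]:
after L1 α=1/7: [107/7, 188/7, 229/7]
after L2 α=1/2: [1073/14, 573/14, 475/7]
rounded: [77, 41, 68]


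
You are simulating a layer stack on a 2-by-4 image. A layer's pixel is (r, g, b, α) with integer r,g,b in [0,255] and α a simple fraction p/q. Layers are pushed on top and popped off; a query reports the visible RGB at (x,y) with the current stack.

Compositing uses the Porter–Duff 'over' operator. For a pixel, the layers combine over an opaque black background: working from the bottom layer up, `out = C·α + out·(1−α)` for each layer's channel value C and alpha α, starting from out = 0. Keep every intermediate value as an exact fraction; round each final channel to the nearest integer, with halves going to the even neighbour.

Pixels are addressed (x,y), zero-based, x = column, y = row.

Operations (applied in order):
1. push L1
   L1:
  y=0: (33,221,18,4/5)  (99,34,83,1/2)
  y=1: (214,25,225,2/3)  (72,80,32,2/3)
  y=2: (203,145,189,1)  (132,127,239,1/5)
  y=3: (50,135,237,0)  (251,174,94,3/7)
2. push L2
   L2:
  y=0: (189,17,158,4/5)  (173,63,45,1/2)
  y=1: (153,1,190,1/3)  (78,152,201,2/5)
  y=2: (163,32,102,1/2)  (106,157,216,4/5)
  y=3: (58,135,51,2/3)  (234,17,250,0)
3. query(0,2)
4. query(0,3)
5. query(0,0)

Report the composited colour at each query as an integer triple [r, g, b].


at x=0,y=2 over L1,L2:
after L1 α=1: [203, 145, 189]
after L2 α=1/2: [183, 177/2, 291/2]
rounded: [183, 88, 146]

(0,3) stack=L1,L2; from [0,0,0]:
L1 α=0: [0, 0, 0]
L2 α=2/3: [116/3, 90, 34]
rounded: [39, 90, 34]

at x=0,y=0 over L1,L2:
+L1 (α=4/5) → [132/5, 884/5, 72/5]
+L2 (α=4/5) → [3912/25, 1224/25, 3232/25]
= [156, 49, 129]


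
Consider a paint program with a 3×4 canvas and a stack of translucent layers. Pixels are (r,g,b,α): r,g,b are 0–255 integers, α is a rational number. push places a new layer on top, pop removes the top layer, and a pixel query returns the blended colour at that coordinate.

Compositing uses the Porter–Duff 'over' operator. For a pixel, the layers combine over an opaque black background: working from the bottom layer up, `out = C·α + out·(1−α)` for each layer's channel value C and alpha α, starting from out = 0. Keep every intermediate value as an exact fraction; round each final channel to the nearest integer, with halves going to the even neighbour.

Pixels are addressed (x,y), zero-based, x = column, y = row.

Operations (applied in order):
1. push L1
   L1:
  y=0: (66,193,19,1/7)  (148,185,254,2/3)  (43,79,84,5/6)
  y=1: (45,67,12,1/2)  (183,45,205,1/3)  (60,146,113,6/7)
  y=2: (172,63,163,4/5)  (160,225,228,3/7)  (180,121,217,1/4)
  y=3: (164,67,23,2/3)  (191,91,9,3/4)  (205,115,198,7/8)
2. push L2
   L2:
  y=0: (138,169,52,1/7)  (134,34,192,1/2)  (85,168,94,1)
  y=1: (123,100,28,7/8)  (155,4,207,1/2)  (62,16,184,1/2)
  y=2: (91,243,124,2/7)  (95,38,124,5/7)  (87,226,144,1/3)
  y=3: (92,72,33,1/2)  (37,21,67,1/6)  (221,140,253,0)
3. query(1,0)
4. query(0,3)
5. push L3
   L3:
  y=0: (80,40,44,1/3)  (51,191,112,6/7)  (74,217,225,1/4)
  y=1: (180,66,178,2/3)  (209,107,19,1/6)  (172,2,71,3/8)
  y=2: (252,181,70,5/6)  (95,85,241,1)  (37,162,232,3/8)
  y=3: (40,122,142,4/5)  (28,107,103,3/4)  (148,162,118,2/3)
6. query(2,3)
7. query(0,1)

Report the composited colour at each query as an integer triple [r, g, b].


at x=1,y=0 over L1,L2:
L1 α=2/3: [296/3, 370/3, 508/3]
L2 α=1/2: [349/3, 236/3, 542/3]
→ [116, 79, 181]

at x=0,y=3 over L1,L2:
+L1 (α=2/3) → [328/3, 134/3, 46/3]
+L2 (α=1/2) → [302/3, 175/3, 145/6]
rounded: [101, 58, 24]

at x=2,y=3 over L1,L2,L3:
L1 α=7/8: [1435/8, 805/8, 693/4]
L2 α=0: [1435/8, 805/8, 693/4]
L3 α=2/3: [3803/24, 3397/24, 1637/12]
= [158, 142, 136]

query (0,1) [L1,L2,L3] — begin 0,0,0
+L1 (α=1/2) → [45/2, 67/2, 6]
+L2 (α=7/8) → [1767/16, 1467/16, 101/4]
+L3 (α=2/3) → [2509/16, 1193/16, 1525/12]
→ [157, 75, 127]


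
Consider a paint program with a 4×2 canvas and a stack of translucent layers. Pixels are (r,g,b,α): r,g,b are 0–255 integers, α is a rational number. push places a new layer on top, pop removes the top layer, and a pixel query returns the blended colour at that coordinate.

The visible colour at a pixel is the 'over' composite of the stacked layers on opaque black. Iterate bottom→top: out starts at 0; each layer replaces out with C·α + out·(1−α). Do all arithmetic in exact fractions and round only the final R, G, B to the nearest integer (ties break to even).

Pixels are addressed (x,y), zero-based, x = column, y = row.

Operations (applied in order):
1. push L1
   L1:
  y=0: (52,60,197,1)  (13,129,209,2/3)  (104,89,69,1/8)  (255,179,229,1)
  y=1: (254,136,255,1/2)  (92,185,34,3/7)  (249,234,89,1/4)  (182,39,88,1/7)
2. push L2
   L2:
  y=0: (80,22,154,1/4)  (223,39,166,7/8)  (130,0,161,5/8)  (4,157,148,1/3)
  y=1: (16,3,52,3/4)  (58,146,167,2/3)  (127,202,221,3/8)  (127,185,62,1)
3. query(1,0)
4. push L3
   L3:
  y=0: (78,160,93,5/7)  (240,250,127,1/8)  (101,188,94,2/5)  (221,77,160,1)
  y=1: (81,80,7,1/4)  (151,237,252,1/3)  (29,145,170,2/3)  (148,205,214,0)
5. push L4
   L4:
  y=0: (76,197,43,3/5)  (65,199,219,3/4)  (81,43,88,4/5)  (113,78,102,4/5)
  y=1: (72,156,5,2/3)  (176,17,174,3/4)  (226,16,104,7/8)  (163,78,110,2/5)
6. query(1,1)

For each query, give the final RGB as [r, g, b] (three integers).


query (1,0) [L1,L2] — begin 0,0,0
L1 α=2/3: [26/3, 86, 418/3]
L2 α=7/8: [4709/24, 359/8, 488/3]
rounded: [196, 45, 163]

at x=1,y=1 over L1,L2,L3,L4:
after L1 α=3/7: [276/7, 555/7, 102/7]
after L2 α=2/3: [1088/21, 2599/21, 2440/21]
after L3 α=1/3: [5347/63, 10175/63, 10172/63]
after L4 α=3/4: [38611/252, 3347/63, 21529/126]
= [153, 53, 171]


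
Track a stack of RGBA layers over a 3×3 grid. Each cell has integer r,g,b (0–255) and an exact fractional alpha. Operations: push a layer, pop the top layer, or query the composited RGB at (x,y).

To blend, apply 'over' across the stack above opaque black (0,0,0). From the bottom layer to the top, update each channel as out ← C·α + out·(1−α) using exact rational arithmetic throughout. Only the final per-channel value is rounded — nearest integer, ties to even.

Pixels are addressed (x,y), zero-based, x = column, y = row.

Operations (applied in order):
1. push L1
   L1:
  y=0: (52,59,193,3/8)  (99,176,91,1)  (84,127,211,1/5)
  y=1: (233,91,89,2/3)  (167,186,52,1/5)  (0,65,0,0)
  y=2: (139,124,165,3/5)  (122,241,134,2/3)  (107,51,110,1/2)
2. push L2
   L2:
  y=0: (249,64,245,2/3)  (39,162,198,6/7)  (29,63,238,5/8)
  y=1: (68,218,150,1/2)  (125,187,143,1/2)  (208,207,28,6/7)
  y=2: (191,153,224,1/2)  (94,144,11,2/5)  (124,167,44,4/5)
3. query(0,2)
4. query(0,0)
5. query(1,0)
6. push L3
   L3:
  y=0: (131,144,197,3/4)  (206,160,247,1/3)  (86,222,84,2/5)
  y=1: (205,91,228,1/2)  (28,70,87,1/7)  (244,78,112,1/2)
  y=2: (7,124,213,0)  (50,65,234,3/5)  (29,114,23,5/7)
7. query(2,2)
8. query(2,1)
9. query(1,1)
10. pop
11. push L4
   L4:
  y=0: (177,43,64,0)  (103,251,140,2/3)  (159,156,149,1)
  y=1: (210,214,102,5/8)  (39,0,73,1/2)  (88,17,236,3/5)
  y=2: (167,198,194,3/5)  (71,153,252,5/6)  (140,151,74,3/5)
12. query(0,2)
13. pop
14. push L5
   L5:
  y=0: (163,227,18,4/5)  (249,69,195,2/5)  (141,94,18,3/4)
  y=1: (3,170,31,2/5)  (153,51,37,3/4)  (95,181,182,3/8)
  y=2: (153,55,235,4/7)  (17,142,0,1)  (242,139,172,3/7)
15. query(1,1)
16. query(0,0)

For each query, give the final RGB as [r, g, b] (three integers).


query (0,2) [L1,L2] — begin 0,0,0
+L1 (α=3/5) → [417/5, 372/5, 99]
+L2 (α=1/2) → [686/5, 1137/10, 323/2]
→ [137, 114, 162]

query (0,0) [L1,L2] — begin 0,0,0
L1 α=3/8: [39/2, 177/8, 579/8]
L2 α=2/3: [345/2, 1201/24, 4499/24]
rounded: [172, 50, 187]

query (1,0) [L1,L2] — begin 0,0,0
after L1 α=1: [99, 176, 91]
after L2 α=6/7: [333/7, 164, 1279/7]
rounded: [48, 164, 183]

at x=2,y=2 over L1,L2,L3:
L1 α=1/2: [107/2, 51/2, 55]
L2 α=4/5: [1099/10, 1387/10, 231/5]
L3 α=5/7: [1824/35, 4237/35, 1037/35]
→ [52, 121, 30]

at x=2,y=1 over L1,L2,L3:
after L1 α=0: [0, 0, 0]
after L2 α=6/7: [1248/7, 1242/7, 24]
after L3 α=1/2: [1478/7, 894/7, 68]
rounded: [211, 128, 68]

(1,1) stack=L1,L2,L3; from [0,0,0]:
+L1 (α=1/5) → [167/5, 186/5, 52/5]
+L2 (α=1/2) → [396/5, 1121/10, 767/10]
+L3 (α=1/7) → [2516/35, 3713/35, 2736/35]
rounded: [72, 106, 78]

at x=0,y=2 over L1,L2,L4:
+L1 (α=3/5) → [417/5, 372/5, 99]
+L2 (α=1/2) → [686/5, 1137/10, 323/2]
+L4 (α=3/5) → [3877/25, 4107/25, 181]
→ [155, 164, 181]

(1,1) stack=L1,L2,L5; from [0,0,0]:
L1 α=1/5: [167/5, 186/5, 52/5]
L2 α=1/2: [396/5, 1121/10, 767/10]
L5 α=3/4: [2691/20, 2651/40, 1877/40]
→ [135, 66, 47]

at x=0,y=0 over L1,L2,L5:
+L1 (α=3/8) → [39/2, 177/8, 579/8]
+L2 (α=2/3) → [345/2, 1201/24, 4499/24]
+L5 (α=4/5) → [1649/10, 22993/120, 6227/120]
= [165, 192, 52]


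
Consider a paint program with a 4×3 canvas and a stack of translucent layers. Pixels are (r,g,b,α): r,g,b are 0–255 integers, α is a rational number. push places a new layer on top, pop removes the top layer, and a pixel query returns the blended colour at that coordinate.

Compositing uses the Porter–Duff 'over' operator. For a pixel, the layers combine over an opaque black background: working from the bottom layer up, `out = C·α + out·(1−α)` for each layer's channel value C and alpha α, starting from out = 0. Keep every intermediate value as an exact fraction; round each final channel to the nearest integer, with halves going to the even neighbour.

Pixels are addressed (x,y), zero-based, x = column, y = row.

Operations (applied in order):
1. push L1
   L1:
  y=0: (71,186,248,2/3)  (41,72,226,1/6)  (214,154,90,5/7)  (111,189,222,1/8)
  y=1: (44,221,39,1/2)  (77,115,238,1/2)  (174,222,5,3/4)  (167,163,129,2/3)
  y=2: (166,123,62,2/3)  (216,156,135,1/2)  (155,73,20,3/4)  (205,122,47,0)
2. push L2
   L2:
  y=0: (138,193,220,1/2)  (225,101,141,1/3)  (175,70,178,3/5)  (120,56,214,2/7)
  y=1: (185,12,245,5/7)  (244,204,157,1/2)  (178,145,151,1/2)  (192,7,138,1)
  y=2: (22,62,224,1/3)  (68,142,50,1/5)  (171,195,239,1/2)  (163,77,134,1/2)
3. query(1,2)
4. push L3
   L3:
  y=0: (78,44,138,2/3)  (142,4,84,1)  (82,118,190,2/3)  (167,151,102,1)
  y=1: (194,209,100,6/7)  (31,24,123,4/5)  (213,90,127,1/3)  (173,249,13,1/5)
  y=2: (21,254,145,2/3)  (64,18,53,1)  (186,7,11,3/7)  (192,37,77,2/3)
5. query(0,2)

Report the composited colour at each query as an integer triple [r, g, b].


at x=1,y=2 over L1,L2:
after L1 α=1/2: [108, 78, 135/2]
after L2 α=1/5: [100, 454/5, 64]
→ [100, 91, 64]

query (0,2) [L1,L2,L3] — begin 0,0,0
L1 α=2/3: [332/3, 82, 124/3]
L2 α=1/3: [730/9, 226/3, 920/9]
L3 α=2/3: [1108/27, 1750/9, 3530/27]
= [41, 194, 131]


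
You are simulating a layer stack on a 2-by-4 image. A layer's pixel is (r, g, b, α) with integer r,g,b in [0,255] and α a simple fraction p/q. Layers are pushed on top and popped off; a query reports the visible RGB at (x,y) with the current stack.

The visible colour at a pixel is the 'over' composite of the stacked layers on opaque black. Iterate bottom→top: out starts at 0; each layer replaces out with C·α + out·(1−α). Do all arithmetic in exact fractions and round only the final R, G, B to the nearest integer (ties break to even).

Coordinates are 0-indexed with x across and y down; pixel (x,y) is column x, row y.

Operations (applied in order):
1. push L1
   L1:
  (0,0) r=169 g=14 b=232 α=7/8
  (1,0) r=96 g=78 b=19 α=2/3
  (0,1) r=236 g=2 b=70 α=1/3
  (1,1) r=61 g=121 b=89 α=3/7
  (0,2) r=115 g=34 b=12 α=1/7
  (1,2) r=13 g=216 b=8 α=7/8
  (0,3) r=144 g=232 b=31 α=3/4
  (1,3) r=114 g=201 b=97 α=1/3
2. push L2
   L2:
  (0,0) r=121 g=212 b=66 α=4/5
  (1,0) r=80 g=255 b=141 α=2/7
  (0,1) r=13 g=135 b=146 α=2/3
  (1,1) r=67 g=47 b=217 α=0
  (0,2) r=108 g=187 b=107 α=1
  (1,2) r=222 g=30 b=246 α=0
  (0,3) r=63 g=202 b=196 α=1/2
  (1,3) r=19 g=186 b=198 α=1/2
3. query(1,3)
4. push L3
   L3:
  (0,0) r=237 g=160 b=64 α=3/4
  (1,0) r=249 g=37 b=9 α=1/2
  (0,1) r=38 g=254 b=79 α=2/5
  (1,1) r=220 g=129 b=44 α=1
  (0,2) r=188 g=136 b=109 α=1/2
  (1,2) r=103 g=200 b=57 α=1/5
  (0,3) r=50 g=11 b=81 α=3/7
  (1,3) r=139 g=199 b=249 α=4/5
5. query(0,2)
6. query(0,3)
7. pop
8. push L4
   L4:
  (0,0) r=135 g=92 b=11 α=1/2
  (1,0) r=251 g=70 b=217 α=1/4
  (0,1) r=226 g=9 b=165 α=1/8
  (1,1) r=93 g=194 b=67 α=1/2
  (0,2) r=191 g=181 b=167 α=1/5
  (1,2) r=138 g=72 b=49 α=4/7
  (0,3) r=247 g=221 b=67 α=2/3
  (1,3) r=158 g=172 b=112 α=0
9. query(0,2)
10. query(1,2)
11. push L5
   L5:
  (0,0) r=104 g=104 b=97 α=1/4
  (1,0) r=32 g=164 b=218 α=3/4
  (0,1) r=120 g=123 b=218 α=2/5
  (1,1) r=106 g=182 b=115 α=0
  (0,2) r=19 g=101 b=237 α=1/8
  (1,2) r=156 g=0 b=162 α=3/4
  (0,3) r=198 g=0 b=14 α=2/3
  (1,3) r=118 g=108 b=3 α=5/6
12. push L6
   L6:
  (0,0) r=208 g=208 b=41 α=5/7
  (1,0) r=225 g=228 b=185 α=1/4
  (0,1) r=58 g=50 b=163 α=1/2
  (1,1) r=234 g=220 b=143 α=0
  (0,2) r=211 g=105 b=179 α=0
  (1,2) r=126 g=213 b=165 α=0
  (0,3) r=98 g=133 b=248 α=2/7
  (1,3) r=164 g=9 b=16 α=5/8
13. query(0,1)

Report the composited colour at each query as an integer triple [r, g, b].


at x=1,y=3 over L1,L2:
L1 α=1/3: [38, 67, 97/3]
L2 α=1/2: [57/2, 253/2, 691/6]
rounded: [28, 126, 115]

at x=0,y=2 over L1,L2,L3:
after L1 α=1/7: [115/7, 34/7, 12/7]
after L2 α=1: [108, 187, 107]
after L3 α=1/2: [148, 323/2, 108]
rounded: [148, 162, 108]

at x=0,y=3 over L1,L2,L3:
L1 α=3/4: [108, 174, 93/4]
L2 α=1/2: [171/2, 188, 877/8]
L3 α=3/7: [492/7, 785/7, 1363/14]
→ [70, 112, 97]

query (0,2) [L1,L2,L4] — begin 0,0,0
+L1 (α=1/7) → [115/7, 34/7, 12/7]
+L2 (α=1) → [108, 187, 107]
+L4 (α=1/5) → [623/5, 929/5, 119]
→ [125, 186, 119]

query (1,2) [L1,L2,L4] — begin 0,0,0
after L1 α=7/8: [91/8, 189, 7]
after L2 α=0: [91/8, 189, 7]
after L4 α=4/7: [4689/56, 855/7, 31]
= [84, 122, 31]

at x=0,y=1 over L1,L2,L4,L5,L6:
L1 α=1/3: [236/3, 2/3, 70/3]
L2 α=2/3: [314/9, 812/9, 946/9]
L4 α=1/8: [529/9, 5765/72, 8107/72]
L5 α=2/5: [1249/15, 11669/120, 18571/120]
L6 α=1/2: [2119/30, 17669/240, 38131/240]
= [71, 74, 159]


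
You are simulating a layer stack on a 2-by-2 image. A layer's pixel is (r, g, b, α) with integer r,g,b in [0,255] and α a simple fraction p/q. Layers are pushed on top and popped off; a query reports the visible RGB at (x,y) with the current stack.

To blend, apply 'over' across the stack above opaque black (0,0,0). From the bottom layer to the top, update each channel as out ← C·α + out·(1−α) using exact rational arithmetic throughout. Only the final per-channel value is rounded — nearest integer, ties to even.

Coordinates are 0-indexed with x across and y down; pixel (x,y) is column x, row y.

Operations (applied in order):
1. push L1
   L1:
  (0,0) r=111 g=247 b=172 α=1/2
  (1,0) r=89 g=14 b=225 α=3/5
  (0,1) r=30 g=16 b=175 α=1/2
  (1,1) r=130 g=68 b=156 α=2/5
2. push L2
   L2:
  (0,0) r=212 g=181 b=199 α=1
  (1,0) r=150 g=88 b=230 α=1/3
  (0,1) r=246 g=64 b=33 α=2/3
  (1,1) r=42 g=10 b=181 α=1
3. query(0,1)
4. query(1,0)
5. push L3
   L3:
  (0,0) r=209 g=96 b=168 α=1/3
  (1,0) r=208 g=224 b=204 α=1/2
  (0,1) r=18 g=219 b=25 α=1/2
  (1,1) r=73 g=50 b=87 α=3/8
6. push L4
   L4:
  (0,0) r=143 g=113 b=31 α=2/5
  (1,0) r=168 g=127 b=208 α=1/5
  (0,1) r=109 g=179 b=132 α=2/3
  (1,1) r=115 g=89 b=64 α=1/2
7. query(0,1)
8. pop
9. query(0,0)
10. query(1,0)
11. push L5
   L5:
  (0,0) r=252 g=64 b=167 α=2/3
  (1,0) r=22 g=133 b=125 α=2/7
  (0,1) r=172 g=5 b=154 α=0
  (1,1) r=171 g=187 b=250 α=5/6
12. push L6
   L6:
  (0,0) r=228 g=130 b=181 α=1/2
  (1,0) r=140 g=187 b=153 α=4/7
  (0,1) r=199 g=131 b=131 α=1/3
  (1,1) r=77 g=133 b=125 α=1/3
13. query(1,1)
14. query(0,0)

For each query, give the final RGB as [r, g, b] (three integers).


(0,1) stack=L1,L2; from [0,0,0]:
+L1 (α=1/2) → [15, 8, 175/2]
+L2 (α=2/3) → [169, 136/3, 307/6]
→ [169, 45, 51]

query (1,0) [L1,L2] — begin 0,0,0
after L1 α=3/5: [267/5, 42/5, 135]
after L2 α=1/3: [428/5, 524/15, 500/3]
rounded: [86, 35, 167]

query (0,1) [L1,L2,L3,L4] — begin 0,0,0
after L1 α=1/2: [15, 8, 175/2]
after L2 α=2/3: [169, 136/3, 307/6]
after L3 α=1/2: [187/2, 793/6, 457/12]
after L4 α=2/3: [623/6, 2941/18, 3625/36]
→ [104, 163, 101]

(0,0) stack=L1,L2,L3; from [0,0,0]:
L1 α=1/2: [111/2, 247/2, 86]
L2 α=1: [212, 181, 199]
L3 α=1/3: [211, 458/3, 566/3]
→ [211, 153, 189]

(1,0) stack=L1,L2,L3; from [0,0,0]:
+L1 (α=3/5) → [267/5, 42/5, 135]
+L2 (α=1/3) → [428/5, 524/15, 500/3]
+L3 (α=1/2) → [734/5, 1942/15, 556/3]
= [147, 129, 185]

query (1,1) [L1,L2,L3,L5,L6] — begin 0,0,0
+L1 (α=2/5) → [52, 136/5, 312/5]
+L2 (α=1) → [42, 10, 181]
+L3 (α=3/8) → [429/8, 25, 583/4]
+L5 (α=5/6) → [2423/16, 160, 1861/8]
+L6 (α=1/3) → [1013/8, 151, 787/4]
→ [127, 151, 197]

query (0,0) [L1,L2,L3,L5,L6] — begin 0,0,0
after L1 α=1/2: [111/2, 247/2, 86]
after L2 α=1: [212, 181, 199]
after L3 α=1/3: [211, 458/3, 566/3]
after L5 α=2/3: [715/3, 842/9, 1568/9]
after L6 α=1/2: [1399/6, 1006/9, 3197/18]
rounded: [233, 112, 178]
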